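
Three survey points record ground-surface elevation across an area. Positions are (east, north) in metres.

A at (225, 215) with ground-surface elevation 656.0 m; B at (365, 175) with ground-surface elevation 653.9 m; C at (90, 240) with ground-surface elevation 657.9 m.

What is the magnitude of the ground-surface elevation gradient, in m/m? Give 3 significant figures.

0.0154 m/m

Differences from A: to B (Δx, Δy, Δh) = (140, -40, -2.1); to C = (-135, 25, +1.9).
Solve a·Δx + b·Δy = Δz: det = 140·25 − (-135)·(-40) = -1900.
∂z/∂x = [(-2.1)·25 − (+1.9)·(-40)] / -1900 = -0.01237
∂z/∂y = [140·(+1.9) − (-135)·(-2.1)] / -1900 = +0.009211
|∇f| = √(-0.01237² + 0.009211²) = 0.01542 m/m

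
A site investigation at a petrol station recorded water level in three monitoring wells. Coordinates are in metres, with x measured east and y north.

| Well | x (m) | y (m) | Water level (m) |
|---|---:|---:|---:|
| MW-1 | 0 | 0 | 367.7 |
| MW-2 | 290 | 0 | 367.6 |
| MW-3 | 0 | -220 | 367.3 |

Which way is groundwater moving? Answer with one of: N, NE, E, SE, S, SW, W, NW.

S

∂h/∂x = (367.6 − 367.7) / (290 − 0) = -0.0003448
∂h/∂y = (367.3 − 367.7) / (-220 − 0) = +0.001818
Flow = −∇h = (+0.0003448 east, -0.001818 north), which points south.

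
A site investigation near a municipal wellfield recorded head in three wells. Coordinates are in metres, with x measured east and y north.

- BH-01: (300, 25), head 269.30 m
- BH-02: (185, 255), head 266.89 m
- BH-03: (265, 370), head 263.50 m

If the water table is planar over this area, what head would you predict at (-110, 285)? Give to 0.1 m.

Differences from BH-01: to BH-02 (Δx, Δy, Δh) = (-115, 230, -2.41); to BH-03 = (-35, 345, -5.80).
Solve a·Δx + b·Δy = Δh: det = (-115)·345 − (-35)·230 = -31625.
∂h/∂x = [(-2.41)·345 − (-5.80)·230] / -31625 = -0.01589
∂h/∂y = [(-115)·(-5.80) − (-35)·(-2.41)] / -31625 = -0.01842
h(-110, 285) = 269.30 + (-0.01589)·(-410) + (-0.01842)·(260) = 269.30 +6.515 -4.790 = 271.025 m.

271.0 m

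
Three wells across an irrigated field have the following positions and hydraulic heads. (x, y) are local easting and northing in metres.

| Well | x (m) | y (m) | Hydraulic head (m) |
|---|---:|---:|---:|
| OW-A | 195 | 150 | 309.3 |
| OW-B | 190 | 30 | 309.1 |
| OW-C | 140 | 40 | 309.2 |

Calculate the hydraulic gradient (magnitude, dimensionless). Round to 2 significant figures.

0.0024

With h = a·x + b·y + c and OW-A as origin, the differences give:
  (-5)·a + (-120)·b = -0.2
  (-55)·a + (-110)·b = -0.1
Eliminate b (×(-110) and ×(-120), subtract): -6050·a = 10.00 → a = ∂h/∂x = -0.001653
Back-substitute: b = ∂h/∂y = +0.001736.
|∇h| = √(-0.001653² + 0.001736²) = 0.002397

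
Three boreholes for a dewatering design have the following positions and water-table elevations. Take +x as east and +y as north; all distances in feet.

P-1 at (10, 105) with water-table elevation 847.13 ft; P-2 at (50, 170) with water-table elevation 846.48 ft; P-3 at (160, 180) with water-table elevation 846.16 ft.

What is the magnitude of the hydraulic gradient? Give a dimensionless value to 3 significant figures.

Differences from P-1: to P-2 (Δx, Δy, Δh) = (40, 65, -0.65); to P-3 = (150, 75, -0.97).
Solve a·Δx + b·Δy = Δh: det = 40·75 − 150·65 = -6750.
∂h/∂x = [(-0.65)·75 − (-0.97)·65] / -6750 = -0.002119
∂h/∂y = [40·(-0.97) − 150·(-0.65)] / -6750 = -0.008696
|∇h| = √(-0.002119² + -0.008696²) = 0.00895

0.00895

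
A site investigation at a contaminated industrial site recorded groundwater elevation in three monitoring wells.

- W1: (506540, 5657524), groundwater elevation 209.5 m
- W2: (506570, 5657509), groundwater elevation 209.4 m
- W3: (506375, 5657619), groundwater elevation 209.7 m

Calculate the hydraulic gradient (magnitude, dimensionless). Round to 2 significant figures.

0.033

Differences from W1: to W2 (Δx, Δy, Δh) = (30, -15, -0.1); to W3 = (-165, 95, +0.2).
Solve a·Δx + b·Δy = Δh: det = 30·95 − (-165)·(-15) = 375.
∂h/∂x = [(-0.1)·95 − (+0.2)·(-15)] / 375 = -0.01733
∂h/∂y = [30·(+0.2) − (-165)·(-0.1)] / 375 = -0.02800
|∇h| = √(-0.01733² + -0.02800²) = 0.03293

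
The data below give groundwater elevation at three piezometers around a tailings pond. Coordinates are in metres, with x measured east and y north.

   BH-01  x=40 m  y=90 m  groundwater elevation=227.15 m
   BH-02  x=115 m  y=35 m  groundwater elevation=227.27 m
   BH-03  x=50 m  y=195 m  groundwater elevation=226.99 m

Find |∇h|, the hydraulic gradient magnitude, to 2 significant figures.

Differences from BH-01: to BH-02 (Δx, Δy, Δh) = (75, -55, +0.12); to BH-03 = (10, 105, -0.16).
Determinant of the coordinate differences = 75·105 − 10·(-55) = 8425.
∂h/∂x = [(+0.12)·105 − (-0.16)·(-55)] / 8425 = +0.0004510
∂h/∂y = [75·(-0.16) − 10·(+0.12)] / 8425 = -0.001567
|∇h| = √(0.0004510² + -0.001567²) = 0.001631

0.0016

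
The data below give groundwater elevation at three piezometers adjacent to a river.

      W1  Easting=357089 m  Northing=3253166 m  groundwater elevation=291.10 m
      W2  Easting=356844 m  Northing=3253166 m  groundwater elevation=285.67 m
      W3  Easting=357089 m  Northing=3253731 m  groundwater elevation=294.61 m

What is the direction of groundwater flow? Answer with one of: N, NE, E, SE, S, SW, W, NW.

W

∂h/∂x = (285.67 − 291.10) / (356844 − 357089) = +0.02216
∂h/∂y = (294.61 − 291.10) / (3253731 − 3253166) = +0.006212
Flow = −∇h = (-0.02216 east, -0.006212 north), which points west.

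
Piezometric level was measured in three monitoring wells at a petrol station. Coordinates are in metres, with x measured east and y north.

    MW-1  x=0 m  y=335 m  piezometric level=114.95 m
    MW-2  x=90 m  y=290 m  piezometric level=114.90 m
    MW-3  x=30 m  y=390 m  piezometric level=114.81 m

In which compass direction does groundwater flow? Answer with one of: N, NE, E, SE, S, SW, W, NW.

NE

Differences from MW-1: to MW-2 (Δx, Δy, Δh) = (90, -45, -0.05); to MW-3 = (30, 55, -0.14).
Solve a·Δx + b·Δy = Δh: det = 90·55 − 30·(-45) = 6300.
∂h/∂x = [(-0.05)·55 − (-0.14)·(-45)] / 6300 = -0.001437
∂h/∂y = [90·(-0.14) − 30·(-0.05)] / 6300 = -0.001762
Flow = −∇h = (+0.001437 east, +0.001762 north), which points northeast.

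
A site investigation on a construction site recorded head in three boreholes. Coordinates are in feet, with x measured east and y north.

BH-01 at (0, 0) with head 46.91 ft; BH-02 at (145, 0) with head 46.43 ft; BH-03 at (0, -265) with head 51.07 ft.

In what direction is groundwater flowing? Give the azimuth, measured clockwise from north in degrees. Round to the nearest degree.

012°

∂h/∂x = (46.43 − 46.91) / (145 − 0) = -0.003310
∂h/∂y = (51.07 − 46.91) / (-265 − 0) = -0.01570
Flow direction (−∇h) has components (+0.003310 E, +0.01570 N).
Azimuth = atan2(E, N) = atan2(+0.003310, +0.01570) = 11.9° ≈ 012°.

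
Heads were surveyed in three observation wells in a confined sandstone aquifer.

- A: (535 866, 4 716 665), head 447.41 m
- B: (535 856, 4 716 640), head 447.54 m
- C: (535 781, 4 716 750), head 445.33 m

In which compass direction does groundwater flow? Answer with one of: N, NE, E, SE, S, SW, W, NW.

NW

Three-point gradient (reference A): Δ to B = (-10, -25, +0.13), Δ to C = (-85, 85, -2.08).
∂h/∂x = +0.01376, ∂h/∂y = -0.01071 (det = -2975).
Flow = −∇h = (-0.01376 east, +0.01071 north), which points northwest.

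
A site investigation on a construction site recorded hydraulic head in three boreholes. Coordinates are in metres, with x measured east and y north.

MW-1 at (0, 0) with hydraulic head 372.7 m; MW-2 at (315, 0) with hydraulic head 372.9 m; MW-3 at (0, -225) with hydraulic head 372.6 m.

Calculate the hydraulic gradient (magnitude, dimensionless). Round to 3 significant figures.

0.000775

∂h/∂x = (372.9 − 372.7) / (315 − 0) = +0.0006349
∂h/∂y = (372.6 − 372.7) / (-225 − 0) = +0.0004444
|∇h| = √(0.0006349² + 0.0004444²) = 0.000775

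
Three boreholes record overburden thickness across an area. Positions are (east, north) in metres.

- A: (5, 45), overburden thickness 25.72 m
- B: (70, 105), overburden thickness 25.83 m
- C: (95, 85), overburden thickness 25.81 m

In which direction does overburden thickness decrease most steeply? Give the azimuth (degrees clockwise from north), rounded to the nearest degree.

194°

Taking A as reference: B−A = (65, 60, +0.11); C−A = (90, 40, +0.09).
Solve a·Δx + b·Δy = Δd: det = 65·40 − 90·60 = -2800.
∂d/∂x = [(+0.11)·40 − (+0.09)·60] / -2800 = +0.0003571
∂d/∂y = [65·(+0.09) − 90·(+0.11)] / -2800 = +0.001446
Steepest decrease is along −∇f: components (-0.0003571 E, -0.001446 N).
Azimuth = atan2(-0.0003571, -0.001446) = 193.9° ≈ 194°.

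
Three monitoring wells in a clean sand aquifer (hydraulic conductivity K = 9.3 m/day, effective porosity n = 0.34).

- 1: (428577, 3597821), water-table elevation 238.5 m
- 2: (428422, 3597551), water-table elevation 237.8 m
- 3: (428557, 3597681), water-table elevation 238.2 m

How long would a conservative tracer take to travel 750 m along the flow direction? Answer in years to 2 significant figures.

Taking 1 as reference: 2−1 = (-155, -270, -0.7); 3−1 = (-20, -140, -0.3).
Solve a·Δx + b·Δy = Δh: det = (-155)·(-140) − (-20)·(-270) = 16300.
∂h/∂x = [(-0.7)·(-140) − (-0.3)·(-270)] / 16300 = +0.001043
∂h/∂y = [(-155)·(-0.3) − (-20)·(-0.7)] / 16300 = +0.001994
|∇h| = √(0.001043² + 0.001994²) = 0.00225
Seepage velocity v = K·i/n = 9.3 × 0.00225 / 0.34 = 0.06154 m/day.
t = 750 / 0.06154 = 1.219e+04 days = 33.4 years.

33 years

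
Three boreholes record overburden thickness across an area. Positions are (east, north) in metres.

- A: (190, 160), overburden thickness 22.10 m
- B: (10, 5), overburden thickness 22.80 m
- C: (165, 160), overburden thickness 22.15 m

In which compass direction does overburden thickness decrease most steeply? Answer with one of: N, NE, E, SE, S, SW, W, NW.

With d = a·x + b·y + c and A as origin, the differences give:
  (-180)·a + (-155)·b = +0.70
  (-25)·a + 0·b = +0.05
Eliminate b (×0 and ×(-155), subtract): -3875·a = 7.750 → a = ∂d/∂x = -0.002000
Back-substitute: b = ∂d/∂y = -0.002194.
Steepest decrease is along −∇f = (+0.002000 E, +0.002194 N) → northeast.

NE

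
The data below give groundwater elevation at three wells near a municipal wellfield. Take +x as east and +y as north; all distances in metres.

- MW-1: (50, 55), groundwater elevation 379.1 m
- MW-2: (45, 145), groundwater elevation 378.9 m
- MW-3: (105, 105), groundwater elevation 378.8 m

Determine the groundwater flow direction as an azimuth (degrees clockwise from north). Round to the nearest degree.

Taking MW-1 as reference: MW-2−MW-1 = (-5, 90, -0.2); MW-3−MW-1 = (55, 50, -0.3).
Solve a·Δx + b·Δy = Δh: det = (-5)·50 − 55·90 = -5200.
∂h/∂x = [(-0.2)·50 − (-0.3)·90] / -5200 = -0.003269
∂h/∂y = [(-5)·(-0.3) − 55·(-0.2)] / -5200 = -0.002404
Flow direction (−∇h) has components (+0.003269 E, +0.002404 N).
Azimuth = atan2(E, N) = atan2(+0.003269, +0.002404) = 53.7° ≈ 054°.

054°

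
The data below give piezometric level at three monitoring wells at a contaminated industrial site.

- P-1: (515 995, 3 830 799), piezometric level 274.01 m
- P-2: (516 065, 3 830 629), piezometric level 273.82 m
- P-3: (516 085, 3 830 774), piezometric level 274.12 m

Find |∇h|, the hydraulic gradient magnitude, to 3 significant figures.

0.00252

Taking P-1 as reference: P-2−P-1 = (70, -170, -0.19); P-3−P-1 = (90, -25, +0.11).
Determinant of the coordinate differences = 70·(-25) − 90·(-170) = 13550.
∂h/∂x = [(-0.19)·(-25) − (+0.11)·(-170)] / 13550 = +0.001731
∂h/∂y = [70·(+0.11) − 90·(-0.19)] / 13550 = +0.001830
|∇h| = √(0.001731² + 0.001830²) = 0.002519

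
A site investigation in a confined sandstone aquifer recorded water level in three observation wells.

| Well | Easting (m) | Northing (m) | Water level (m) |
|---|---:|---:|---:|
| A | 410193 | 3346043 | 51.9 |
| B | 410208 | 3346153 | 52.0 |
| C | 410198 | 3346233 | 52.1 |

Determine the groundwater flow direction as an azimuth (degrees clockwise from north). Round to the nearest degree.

Taking A as reference: B−A = (15, 110, +0.1); C−A = (5, 190, +0.2).
Determinant of the coordinate differences = 15·190 − 5·110 = 2300.
∂h/∂x = [(+0.1)·190 − (+0.2)·110] / 2300 = -0.001304
∂h/∂y = [15·(+0.2) − 5·(+0.1)] / 2300 = +0.001087
Flow direction (−∇h) has components (+0.001304 E, -0.001087 N).
Azimuth = atan2(E, N) = atan2(+0.001304, -0.001087) = 129.8° ≈ 130°.

130°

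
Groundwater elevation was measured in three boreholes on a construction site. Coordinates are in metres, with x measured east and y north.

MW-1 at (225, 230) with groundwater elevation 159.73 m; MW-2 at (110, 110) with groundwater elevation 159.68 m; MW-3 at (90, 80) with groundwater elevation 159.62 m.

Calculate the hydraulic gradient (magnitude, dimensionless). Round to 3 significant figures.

0.00781

With h = a·x + b·y + c and MW-1 as origin, the differences give:
  (-115)·a + (-120)·b = -0.05
  (-135)·a + (-150)·b = -0.11
Eliminate b (×(-150) and ×(-120), subtract): 1050·a = -5.700 → a = ∂h/∂x = -0.005429
Back-substitute: b = ∂h/∂y = +0.005619.
|∇h| = √(-0.005429² + 0.005619²) = 0.007813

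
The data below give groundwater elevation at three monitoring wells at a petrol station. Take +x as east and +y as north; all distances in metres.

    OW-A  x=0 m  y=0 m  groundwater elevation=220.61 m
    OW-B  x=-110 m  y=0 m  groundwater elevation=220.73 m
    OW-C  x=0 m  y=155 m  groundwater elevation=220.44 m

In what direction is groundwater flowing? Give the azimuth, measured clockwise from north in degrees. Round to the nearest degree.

045°

∂h/∂x = (220.73 − 220.61) / (-110 − 0) = -0.001091
∂h/∂y = (220.44 − 220.61) / (155 − 0) = -0.001097
Flow direction (−∇h) has components (+0.001091 E, +0.001097 N).
Azimuth = atan2(E, N) = atan2(+0.001091, +0.001097) = 44.8° ≈ 045°.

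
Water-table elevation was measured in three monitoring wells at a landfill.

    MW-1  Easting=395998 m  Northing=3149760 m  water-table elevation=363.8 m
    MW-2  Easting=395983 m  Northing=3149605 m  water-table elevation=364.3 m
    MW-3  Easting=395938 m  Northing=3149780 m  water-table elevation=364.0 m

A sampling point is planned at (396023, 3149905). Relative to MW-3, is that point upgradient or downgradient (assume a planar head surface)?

downgradient

Differences from MW-1: to MW-2 (Δx, Δy, Δh) = (-15, -155, +0.5); to MW-3 = (-60, 20, +0.2).
Determinant of the coordinate differences = (-15)·20 − (-60)·(-155) = -9600.
∂h/∂x = [(+0.5)·20 − (+0.2)·(-155)] / -9600 = -0.004271
∂h/∂y = [(-15)·(+0.2) − (-60)·(+0.5)] / -9600 = -0.002813
Head at (396023, 3149905) = 363.8 + (-0.004271)·(25) + (-0.002813)·(145) = 363.29 m.
That is lower than the 364.0 m at MW-3, so the point is downgradient.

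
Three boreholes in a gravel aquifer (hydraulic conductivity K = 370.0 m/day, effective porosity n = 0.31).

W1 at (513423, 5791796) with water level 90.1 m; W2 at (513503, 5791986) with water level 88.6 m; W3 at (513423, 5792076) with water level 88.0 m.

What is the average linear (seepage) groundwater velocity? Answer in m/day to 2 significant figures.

Differences from W1: to W2 (Δx, Δy, Δh) = (80, 190, -1.5); to W3 = (0, 280, -2.1).
Determinant of the coordinate differences = 80·280 − 0·190 = 22400.
∂h/∂x = [(-1.5)·280 − (-2.1)·190] / 22400 = -0.0009375
∂h/∂y = [80·(-2.1) − 0·(-1.5)] / 22400 = -0.007500
|∇h| = √(-0.0009375² + -0.007500²) = 0.007558
Seepage velocity v = K·i/n = 370.0 × 0.007558 / 0.31 = 9.021 m/day.

9.0 m/day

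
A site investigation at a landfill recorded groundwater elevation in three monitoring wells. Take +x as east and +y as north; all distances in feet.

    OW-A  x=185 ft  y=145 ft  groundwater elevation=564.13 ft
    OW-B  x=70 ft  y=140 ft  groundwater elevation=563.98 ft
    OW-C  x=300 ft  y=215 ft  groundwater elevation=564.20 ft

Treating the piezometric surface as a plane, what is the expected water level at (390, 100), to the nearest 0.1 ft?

564.5 ft

With h = a·x + b·y + c and OW-A as origin, the differences give:
  (-115)·a + (-5)·b = -0.15
  115·a + 70·b = +0.07
Eliminate b (×70 and ×(-5), subtract): -7475·a = -10.150 → a = ∂h/∂x = +0.001358
Back-substitute: b = ∂h/∂y = -0.001231.
h(390, 100) = 564.13 + (+0.001358)·(205) + (-0.001231)·(-45) = 564.13 +0.278 +0.055 = 564.464 ft.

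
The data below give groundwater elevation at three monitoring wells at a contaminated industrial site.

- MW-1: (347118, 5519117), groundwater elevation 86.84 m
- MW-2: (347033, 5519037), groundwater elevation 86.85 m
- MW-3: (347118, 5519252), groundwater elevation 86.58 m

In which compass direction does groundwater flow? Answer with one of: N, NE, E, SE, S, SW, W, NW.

Taking MW-1 as reference: MW-2−MW-1 = (-85, -80, +0.01); MW-3−MW-1 = (0, 135, -0.26).
Solve a·Δx + b·Δy = Δh: det = (-85)·135 − 0·(-80) = -11475.
∂h/∂x = [(+0.01)·135 − (-0.26)·(-80)] / -11475 = +0.001695
∂h/∂y = [(-85)·(-0.26) − 0·(+0.01)] / -11475 = -0.001926
Flow = −∇h = (-0.001695 east, +0.001926 north), which points northwest.

NW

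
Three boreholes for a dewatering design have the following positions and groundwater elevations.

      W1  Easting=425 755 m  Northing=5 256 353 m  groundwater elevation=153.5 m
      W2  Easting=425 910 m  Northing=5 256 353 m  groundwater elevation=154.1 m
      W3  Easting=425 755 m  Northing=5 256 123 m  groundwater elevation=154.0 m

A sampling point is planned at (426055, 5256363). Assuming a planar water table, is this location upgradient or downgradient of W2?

∂h/∂x = (154.1 − 153.5) / (425910 − 425755) = +0.003871
∂h/∂y = (154.0 − 153.5) / (5256123 − 5256353) = -0.002174
Head at (426055, 5256363) = 153.5 + (+0.003871)·(300) + (-0.002174)·(10) = 154.64 m.
That is higher than the 154.1 m at W2, so the point is upgradient.

upgradient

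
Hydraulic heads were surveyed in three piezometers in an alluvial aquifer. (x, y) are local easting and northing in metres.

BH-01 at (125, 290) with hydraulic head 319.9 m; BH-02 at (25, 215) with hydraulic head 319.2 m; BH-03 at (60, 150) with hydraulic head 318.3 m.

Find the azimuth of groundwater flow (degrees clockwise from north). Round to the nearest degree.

Differences from BH-01: to BH-02 (Δx, Δy, Δh) = (-100, -75, -0.7); to BH-03 = (-65, -140, -1.6).
Determinant of the coordinate differences = (-100)·(-140) − (-65)·(-75) = 9125.
∂h/∂x = [(-0.7)·(-140) − (-1.6)·(-75)] / 9125 = -0.002411
∂h/∂y = [(-100)·(-1.6) − (-65)·(-0.7)] / 9125 = +0.01255
Flow direction (−∇h) has components (+0.002411 E, -0.01255 N).
Azimuth = atan2(E, N) = atan2(+0.002411, -0.01255) = 169.1° ≈ 169°.

169°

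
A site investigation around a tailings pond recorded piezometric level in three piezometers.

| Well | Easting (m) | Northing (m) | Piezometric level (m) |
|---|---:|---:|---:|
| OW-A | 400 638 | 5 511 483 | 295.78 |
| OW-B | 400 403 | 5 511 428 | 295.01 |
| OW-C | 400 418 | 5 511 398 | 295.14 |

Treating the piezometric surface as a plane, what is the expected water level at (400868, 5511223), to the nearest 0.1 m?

With h = a·x + b·y + c and OW-A as origin, the differences give:
  (-235)·a + (-55)·b = -0.77
  (-220)·a + (-85)·b = -0.64
Eliminate b (×(-85) and ×(-55), subtract): 7875·a = 30.250 → a = ∂h/∂x = +0.003841
Back-substitute: b = ∂h/∂y = -0.002413.
h(400868, 5511223) = 295.78 + (+0.003841)·(230) + (-0.002413)·(-260) = 295.78 +0.883 +0.627 = 297.291 m.

297.3 m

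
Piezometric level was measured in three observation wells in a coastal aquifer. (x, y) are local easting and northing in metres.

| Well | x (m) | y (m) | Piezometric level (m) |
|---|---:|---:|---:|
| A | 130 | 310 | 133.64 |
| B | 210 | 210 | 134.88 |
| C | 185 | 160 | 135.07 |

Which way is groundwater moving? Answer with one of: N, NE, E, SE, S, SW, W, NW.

NW

Taking A as reference: B−A = (80, -100, +1.24); C−A = (55, -150, +1.43).
Determinant of the coordinate differences = 80·(-150) − 55·(-100) = -6500.
∂h/∂x = [(+1.24)·(-150) − (+1.43)·(-100)] / -6500 = +0.006615
∂h/∂y = [80·(+1.43) − 55·(+1.24)] / -6500 = -0.007108
Flow = −∇h = (-0.006615 east, +0.007108 north), which points northwest.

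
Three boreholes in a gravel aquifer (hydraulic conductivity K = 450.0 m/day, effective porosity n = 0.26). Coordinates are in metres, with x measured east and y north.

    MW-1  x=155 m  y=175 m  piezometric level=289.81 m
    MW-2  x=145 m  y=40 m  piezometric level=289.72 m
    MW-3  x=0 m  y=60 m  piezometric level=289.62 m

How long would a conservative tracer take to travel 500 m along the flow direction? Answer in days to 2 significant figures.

With h = a·x + b·y + c and MW-1 as origin, the differences give:
  (-10)·a + (-135)·b = -0.09
  (-155)·a + (-115)·b = -0.19
Eliminate b (×(-115) and ×(-135), subtract): -19775·a = -15.300 → a = ∂h/∂x = +0.0007737
Back-substitute: b = ∂h/∂y = +0.0006094.
|∇h| = √(0.0007737² + 0.0006094²) = 0.0009849
Seepage velocity v = K·i/n = 450.0 × 0.0009849 / 0.26 = 1.705 m/day.
t = 500 / 1.705 = 293.3 days.

290 days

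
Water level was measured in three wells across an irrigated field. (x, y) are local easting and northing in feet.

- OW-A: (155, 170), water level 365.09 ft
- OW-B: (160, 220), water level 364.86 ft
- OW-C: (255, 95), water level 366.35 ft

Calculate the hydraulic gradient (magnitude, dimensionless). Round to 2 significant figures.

0.010

Taking OW-A as reference: OW-B−OW-A = (5, 50, -0.23); OW-C−OW-A = (100, -75, +1.26).
Determinant of the coordinate differences = 5·(-75) − 100·50 = -5375.
∂h/∂x = [(-0.23)·(-75) − (+1.26)·50] / -5375 = +0.008512
∂h/∂y = [5·(+1.26) − 100·(-0.23)] / -5375 = -0.005451
|∇h| = √(0.008512² + -0.005451²) = 0.01011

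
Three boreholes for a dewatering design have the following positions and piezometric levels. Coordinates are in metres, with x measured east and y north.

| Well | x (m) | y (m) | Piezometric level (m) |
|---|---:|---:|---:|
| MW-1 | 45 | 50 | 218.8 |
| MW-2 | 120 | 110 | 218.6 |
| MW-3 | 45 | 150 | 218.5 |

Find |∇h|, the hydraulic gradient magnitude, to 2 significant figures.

Differences from MW-1: to MW-2 (Δx, Δy, Δh) = (75, 60, -0.2); to MW-3 = (0, 100, -0.3).
Determinant of the coordinate differences = 75·100 − 0·60 = 7500.
∂h/∂x = [(-0.2)·100 − (-0.3)·60] / 7500 = -0.0002667
∂h/∂y = [75·(-0.3) − 0·(-0.2)] / 7500 = -0.003000
|∇h| = √(-0.0002667² + -0.003000²) = 0.003012

0.0030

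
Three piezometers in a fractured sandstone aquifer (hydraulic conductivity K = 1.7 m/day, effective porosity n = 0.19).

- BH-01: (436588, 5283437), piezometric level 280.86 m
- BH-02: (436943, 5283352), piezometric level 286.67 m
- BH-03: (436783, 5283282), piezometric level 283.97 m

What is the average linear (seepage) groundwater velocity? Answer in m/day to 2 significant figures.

0.15 m/day

Taking BH-01 as reference: BH-02−BH-01 = (355, -85, +5.81); BH-03−BH-01 = (195, -155, +3.11).
Solve a·Δx + b·Δy = Δh: det = 355·(-155) − 195·(-85) = -38450.
∂h/∂x = [(+5.81)·(-155) − (+3.11)·(-85)] / -38450 = +0.01655
∂h/∂y = [355·(+3.11) − 195·(+5.81)] / -38450 = +0.0007516
|∇h| = √(0.01655² + 0.0007516²) = 0.01657
Seepage velocity v = K·i/n = 1.7 × 0.01657 / 0.19 = 0.1483 m/day.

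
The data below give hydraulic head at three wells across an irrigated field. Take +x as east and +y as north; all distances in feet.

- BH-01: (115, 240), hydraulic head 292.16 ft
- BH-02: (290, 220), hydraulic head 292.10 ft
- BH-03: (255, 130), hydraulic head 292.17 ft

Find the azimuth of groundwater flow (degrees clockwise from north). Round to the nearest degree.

034°

Taking BH-01 as reference: BH-02−BH-01 = (175, -20, -0.06); BH-03−BH-01 = (140, -110, +0.01).
Determinant of the coordinate differences = 175·(-110) − 140·(-20) = -16450.
∂h/∂x = [(-0.06)·(-110) − (+0.01)·(-20)] / -16450 = -0.0004134
∂h/∂y = [175·(+0.01) − 140·(-0.06)] / -16450 = -0.0006170
Flow direction (−∇h) has components (+0.0004134 E, +0.0006170 N).
Azimuth = atan2(E, N) = atan2(+0.0004134, +0.0006170) = 33.8° ≈ 034°.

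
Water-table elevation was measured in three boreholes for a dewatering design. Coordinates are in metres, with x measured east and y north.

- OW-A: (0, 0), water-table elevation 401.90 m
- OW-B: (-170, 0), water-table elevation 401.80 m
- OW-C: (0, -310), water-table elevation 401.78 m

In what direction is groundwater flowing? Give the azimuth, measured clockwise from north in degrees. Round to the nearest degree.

237°

∂h/∂x = (401.80 − 401.90) / (-170 − 0) = +0.0005882
∂h/∂y = (401.78 − 401.90) / (-310 − 0) = +0.0003871
Flow direction (−∇h) has components (-0.0005882 E, -0.0003871 N).
Azimuth = atan2(E, N) = atan2(-0.0005882, -0.0003871) = 236.7° ≈ 237°.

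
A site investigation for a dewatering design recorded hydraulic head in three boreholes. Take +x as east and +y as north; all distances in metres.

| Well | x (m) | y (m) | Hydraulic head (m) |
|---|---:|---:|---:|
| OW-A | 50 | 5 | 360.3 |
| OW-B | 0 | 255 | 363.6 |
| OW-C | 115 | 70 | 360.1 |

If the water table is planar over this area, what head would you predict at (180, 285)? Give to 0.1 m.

With h = a·x + b·y + c and OW-A as origin, the differences give:
  (-50)·a + 250·b = +3.3
  65·a + 65·b = -0.2
Eliminate b (×65 and ×250, subtract): -19500·a = 264.50 → a = ∂h/∂x = -0.01356
Back-substitute: b = ∂h/∂y = +0.01049.
h(180, 285) = 360.3 + (-0.01356)·(130) + (+0.01049)·(280) = 360.3 -1.763 +2.936 = 361.473 m.

361.5 m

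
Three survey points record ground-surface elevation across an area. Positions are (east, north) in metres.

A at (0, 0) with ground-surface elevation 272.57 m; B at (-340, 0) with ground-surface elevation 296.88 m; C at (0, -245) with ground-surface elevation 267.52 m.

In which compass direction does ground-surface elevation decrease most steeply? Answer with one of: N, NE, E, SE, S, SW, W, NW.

E

∂z/∂x = (296.88 − 272.57) / (-340 − 0) = -0.07150
∂z/∂y = (267.52 − 272.57) / (-245 − 0) = +0.02061
Steepest decrease is along −∇f = (+0.07150 E, -0.02061 N) → east.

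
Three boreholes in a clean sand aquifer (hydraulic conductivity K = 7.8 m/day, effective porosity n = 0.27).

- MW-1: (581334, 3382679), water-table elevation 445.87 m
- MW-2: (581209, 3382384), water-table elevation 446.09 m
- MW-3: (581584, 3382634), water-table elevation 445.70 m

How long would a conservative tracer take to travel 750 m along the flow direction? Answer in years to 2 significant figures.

With h = a·x + b·y + c and MW-1 as origin, the differences give:
  (-125)·a + (-295)·b = +0.22
  250·a + (-45)·b = -0.17
Eliminate b (×(-45) and ×(-295), subtract): 79375·a = -60.050 → a = ∂h/∂x = -0.0007565
Back-substitute: b = ∂h/∂y = -0.0004252.
|∇h| = √(-0.0007565² + -0.0004252²) = 0.0008678
Seepage velocity v = K·i/n = 7.8 × 0.0008678 / 0.27 = 0.02507 m/day.
t = 750 / 0.02507 = 2.992e+04 days = 81.9 years.

82 years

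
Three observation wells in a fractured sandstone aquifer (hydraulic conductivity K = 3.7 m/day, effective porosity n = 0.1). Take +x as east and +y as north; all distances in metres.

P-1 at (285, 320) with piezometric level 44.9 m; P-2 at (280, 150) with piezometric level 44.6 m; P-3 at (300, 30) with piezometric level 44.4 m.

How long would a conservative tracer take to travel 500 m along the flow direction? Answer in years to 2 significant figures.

20 years

Differences from P-1: to P-2 (Δx, Δy, Δh) = (-5, -170, -0.3); to P-3 = (15, -290, -0.5).
Solve a·Δx + b·Δy = Δh: det = (-5)·(-290) − 15·(-170) = 4000.
∂h/∂x = [(-0.3)·(-290) − (-0.5)·(-170)] / 4000 = +0.0005000
∂h/∂y = [(-5)·(-0.5) − 15·(-0.3)] / 4000 = +0.001750
|∇h| = √(0.0005000² + 0.001750²) = 0.00182
Seepage velocity v = K·i/n = 3.7 × 0.00182 / 0.1 = 0.06734 m/day.
t = 500 / 0.06734 = 7425 days = 20.3 years.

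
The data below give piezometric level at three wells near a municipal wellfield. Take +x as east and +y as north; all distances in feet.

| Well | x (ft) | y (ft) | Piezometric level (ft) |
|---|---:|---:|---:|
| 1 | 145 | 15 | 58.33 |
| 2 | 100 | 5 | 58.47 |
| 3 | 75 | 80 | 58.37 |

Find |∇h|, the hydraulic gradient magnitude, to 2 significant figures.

0.0034

With h = a·x + b·y + c and 1 as origin, the differences give:
  (-45)·a + (-10)·b = +0.14
  (-70)·a + 65·b = +0.04
Eliminate b (×65 and ×(-10), subtract): -3625·a = 9.500 → a = ∂h/∂x = -0.002621
Back-substitute: b = ∂h/∂y = -0.002207.
|∇h| = √(-0.002621² + -0.002207²) = 0.003426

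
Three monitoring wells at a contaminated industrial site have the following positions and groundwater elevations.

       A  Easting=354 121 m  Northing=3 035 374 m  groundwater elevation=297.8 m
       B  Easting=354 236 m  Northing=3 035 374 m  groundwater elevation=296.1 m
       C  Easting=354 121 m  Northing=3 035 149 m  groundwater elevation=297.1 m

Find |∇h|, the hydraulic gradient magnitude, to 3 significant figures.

∂h/∂x = (296.1 − 297.8) / (354236 − 354121) = -0.01478
∂h/∂y = (297.1 − 297.8) / (3035149 − 3035374) = +0.003111
|∇h| = √(-0.01478² + 0.003111²) = 0.0151

0.0151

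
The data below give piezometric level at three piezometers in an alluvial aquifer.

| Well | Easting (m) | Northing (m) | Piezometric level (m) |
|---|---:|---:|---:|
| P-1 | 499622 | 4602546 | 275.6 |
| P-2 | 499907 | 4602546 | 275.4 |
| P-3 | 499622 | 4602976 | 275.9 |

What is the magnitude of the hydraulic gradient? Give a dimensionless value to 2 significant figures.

0.00099

∂h/∂x = (275.4 − 275.6) / (499907 − 499622) = -0.0007018
∂h/∂y = (275.9 − 275.6) / (4602976 − 4602546) = +0.0006977
|∇h| = √(-0.0007018² + 0.0006977²) = 0.0009896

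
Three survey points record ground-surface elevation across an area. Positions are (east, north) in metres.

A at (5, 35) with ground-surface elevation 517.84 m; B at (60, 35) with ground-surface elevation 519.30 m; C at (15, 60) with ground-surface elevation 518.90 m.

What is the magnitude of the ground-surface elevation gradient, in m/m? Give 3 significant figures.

With z = a·x + b·y + c and A as origin, the differences give:
  55·a + 0·b = +1.46
  10·a + 25·b = +1.06
Eliminate b (×25 and ×0, subtract): 1375·a = 36.500 → a = ∂z/∂x = +0.02655
Back-substitute: b = ∂z/∂y = +0.03178.
|∇f| = √(0.02655² + 0.03178²) = 0.04141 m/m

0.0414 m/m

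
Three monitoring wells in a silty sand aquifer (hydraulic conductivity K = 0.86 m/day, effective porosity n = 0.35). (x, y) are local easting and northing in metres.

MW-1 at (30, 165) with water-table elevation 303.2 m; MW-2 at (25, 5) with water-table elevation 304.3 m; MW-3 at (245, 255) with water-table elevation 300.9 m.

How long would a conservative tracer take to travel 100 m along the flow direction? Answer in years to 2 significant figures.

Taking MW-1 as reference: MW-2−MW-1 = (-5, -160, +1.1); MW-3−MW-1 = (215, 90, -2.3).
Solve a·Δx + b·Δy = Δh: det = (-5)·90 − 215·(-160) = 33950.
∂h/∂x = [(+1.1)·90 − (-2.3)·(-160)] / 33950 = -0.007923
∂h/∂y = [(-5)·(-2.3) − 215·(+1.1)] / 33950 = -0.006627
|∇h| = √(-0.007923² + -0.006627²) = 0.01033
Seepage velocity v = K·i/n = 0.86 × 0.01033 / 0.35 = 0.02538 m/day.
t = 100 / 0.02538 = 3940 days = 10.8 years.

11 years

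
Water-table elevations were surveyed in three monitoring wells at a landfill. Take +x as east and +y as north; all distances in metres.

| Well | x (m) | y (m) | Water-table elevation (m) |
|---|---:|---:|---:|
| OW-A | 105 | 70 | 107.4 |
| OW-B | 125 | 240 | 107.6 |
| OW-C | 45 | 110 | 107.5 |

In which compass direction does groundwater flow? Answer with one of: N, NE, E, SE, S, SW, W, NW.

Differences from OW-A: to OW-B (Δx, Δy, Δh) = (20, 170, +0.2); to OW-C = (-60, 40, +0.1).
Determinant of the coordinate differences = 20·40 − (-60)·170 = 11000.
∂h/∂x = [(+0.2)·40 − (+0.1)·170] / 11000 = -0.0008182
∂h/∂y = [20·(+0.1) − (-60)·(+0.2)] / 11000 = +0.001273
Flow = −∇h = (+0.0008182 east, -0.001273 north), which points southeast.

SE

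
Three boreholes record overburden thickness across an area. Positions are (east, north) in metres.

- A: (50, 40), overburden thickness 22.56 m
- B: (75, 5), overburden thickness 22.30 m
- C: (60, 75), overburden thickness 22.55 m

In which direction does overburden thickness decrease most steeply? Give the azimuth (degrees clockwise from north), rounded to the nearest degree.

With d = a·x + b·y + c and A as origin, the differences give:
  25·a + (-35)·b = -0.26
  10·a + 35·b = -0.01
Eliminate b (×35 and ×(-35), subtract): 1225·a = -9.450 → a = ∂d/∂x = -0.007714
Back-substitute: b = ∂d/∂y = +0.001918.
Steepest decrease is along −∇f: components (+0.007714 E, -0.001918 N).
Azimuth = atan2(+0.007714, -0.001918) = 104.0° ≈ 104°.

104°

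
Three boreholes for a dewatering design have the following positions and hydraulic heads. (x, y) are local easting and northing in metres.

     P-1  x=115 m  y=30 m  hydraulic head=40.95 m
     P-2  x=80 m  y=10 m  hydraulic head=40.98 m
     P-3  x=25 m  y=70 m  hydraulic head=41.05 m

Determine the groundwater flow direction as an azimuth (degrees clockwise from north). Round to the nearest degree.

Differences from P-1: to P-2 (Δx, Δy, Δh) = (-35, -20, +0.03); to P-3 = (-90, 40, +0.10).
Solve a·Δx + b·Δy = Δh: det = (-35)·40 − (-90)·(-20) = -3200.
∂h/∂x = [(+0.03)·40 − (+0.10)·(-20)] / -3200 = -0.0010000
∂h/∂y = [(-35)·(+0.10) − (-90)·(+0.03)] / -3200 = +0.0002500
Flow direction (−∇h) has components (+0.0010000 E, -0.0002500 N).
Azimuth = atan2(E, N) = atan2(+0.0010000, -0.0002500) = 104.0° ≈ 104°.

104°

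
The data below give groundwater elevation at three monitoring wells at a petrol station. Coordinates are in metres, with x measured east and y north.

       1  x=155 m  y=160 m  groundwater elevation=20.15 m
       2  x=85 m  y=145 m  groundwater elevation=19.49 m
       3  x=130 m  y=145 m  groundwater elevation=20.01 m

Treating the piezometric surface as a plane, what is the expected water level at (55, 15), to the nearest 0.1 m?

Three-point gradient (reference 1): Δ to 2 = (-70, -15, -0.66), Δ to 3 = (-25, -15, -0.14).
∂h/∂x = +0.01156, ∂h/∂y = -0.009926 (det = 675).
h(55, 15) = 20.15 + (+0.01156)·(-100) + (-0.009926)·(-145) = 20.15 -1.156 +1.439 = 20.434 m.

20.4 m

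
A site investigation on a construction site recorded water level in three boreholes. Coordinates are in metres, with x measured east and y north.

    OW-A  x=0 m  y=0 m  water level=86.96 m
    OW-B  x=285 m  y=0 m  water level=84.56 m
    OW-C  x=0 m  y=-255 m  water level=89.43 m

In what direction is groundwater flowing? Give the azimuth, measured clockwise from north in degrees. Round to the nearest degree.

041°

∂h/∂x = (84.56 − 86.96) / (285 − 0) = -0.008421
∂h/∂y = (89.43 − 86.96) / (-255 − 0) = -0.009686
Flow direction (−∇h) has components (+0.008421 E, +0.009686 N).
Azimuth = atan2(E, N) = atan2(+0.008421, +0.009686) = 41.0° ≈ 041°.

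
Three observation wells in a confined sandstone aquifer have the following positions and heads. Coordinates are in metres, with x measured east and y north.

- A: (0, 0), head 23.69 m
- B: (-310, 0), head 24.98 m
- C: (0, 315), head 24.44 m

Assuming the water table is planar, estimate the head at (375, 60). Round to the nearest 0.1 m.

22.3 m

∂h/∂x = (24.98 − 23.69) / (-310 − 0) = -0.004161
∂h/∂y = (24.44 − 23.69) / (315 − 0) = +0.002381
h(375, 60) = 23.69 + (-0.004161)·(375) + (+0.002381)·(60) = 23.69 -1.560 +0.143 = 22.272 m.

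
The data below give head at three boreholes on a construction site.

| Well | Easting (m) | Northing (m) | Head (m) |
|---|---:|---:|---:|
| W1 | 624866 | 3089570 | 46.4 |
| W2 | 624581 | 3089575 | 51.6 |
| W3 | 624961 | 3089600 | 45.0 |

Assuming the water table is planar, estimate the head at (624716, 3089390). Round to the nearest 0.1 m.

47.2 m

With h = a·x + b·y + c and W1 as origin, the differences give:
  (-285)·a + 5·b = +5.2
  95·a + 30·b = -1.4
Eliminate b (×30 and ×5, subtract): -9025·a = 163.00 → a = ∂h/∂x = -0.01806
Back-substitute: b = ∂h/∂y = +0.01053.
h(624716, 3089390) = 46.4 + (-0.01806)·(-150) + (+0.01053)·(-180) = 46.4 +2.709 -1.895 = 47.214 m.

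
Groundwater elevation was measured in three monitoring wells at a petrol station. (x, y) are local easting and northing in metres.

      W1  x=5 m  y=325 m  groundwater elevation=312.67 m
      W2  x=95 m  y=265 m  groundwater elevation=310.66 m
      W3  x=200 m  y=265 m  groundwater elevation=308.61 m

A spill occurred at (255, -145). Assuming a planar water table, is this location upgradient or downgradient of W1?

downgradient

Three-point gradient (reference W1): Δ to W2 = (90, -60, -2.01), Δ to W3 = (195, -60, -4.06).
∂h/∂x = -0.01952, ∂h/∂y = +0.004214 (det = 6300).
Head at (255, -145) = 312.67 + (-0.01952)·(250) + (+0.004214)·(-470) = 305.81 m.
That is lower than the 312.67 m at W1, so the point is downgradient.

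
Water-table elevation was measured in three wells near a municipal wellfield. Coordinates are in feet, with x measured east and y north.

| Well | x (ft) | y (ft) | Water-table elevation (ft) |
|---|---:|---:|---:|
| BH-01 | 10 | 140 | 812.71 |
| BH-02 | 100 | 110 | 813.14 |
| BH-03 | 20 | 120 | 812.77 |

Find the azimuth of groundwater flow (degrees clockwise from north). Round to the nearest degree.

With h = a·x + b·y + c and BH-01 as origin, the differences give:
  90·a + (-30)·b = +0.43
  10·a + (-20)·b = +0.06
Eliminate b (×(-20) and ×(-30), subtract): -1500·a = -6.800 → a = ∂h/∂x = +0.004533
Back-substitute: b = ∂h/∂y = -0.0007333.
Flow direction (−∇h) has components (-0.004533 E, +0.0007333 N).
Azimuth = atan2(E, N) = atan2(-0.004533, +0.0007333) = 279.2° ≈ 279°.

279°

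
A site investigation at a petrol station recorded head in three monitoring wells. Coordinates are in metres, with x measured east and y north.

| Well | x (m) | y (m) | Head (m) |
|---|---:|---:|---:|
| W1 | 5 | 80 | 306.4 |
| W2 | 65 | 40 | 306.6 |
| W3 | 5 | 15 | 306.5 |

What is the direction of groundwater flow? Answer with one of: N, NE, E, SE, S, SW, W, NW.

Taking W1 as reference: W2−W1 = (60, -40, +0.2); W3−W1 = (0, -65, +0.1).
Solve a·Δx + b·Δy = Δh: det = 60·(-65) − 0·(-40) = -3900.
∂h/∂x = [(+0.2)·(-65) − (+0.1)·(-40)] / -3900 = +0.002308
∂h/∂y = [60·(+0.1) − 0·(+0.2)] / -3900 = -0.001538
Flow = −∇h = (-0.002308 east, +0.001538 north), which points northwest.

NW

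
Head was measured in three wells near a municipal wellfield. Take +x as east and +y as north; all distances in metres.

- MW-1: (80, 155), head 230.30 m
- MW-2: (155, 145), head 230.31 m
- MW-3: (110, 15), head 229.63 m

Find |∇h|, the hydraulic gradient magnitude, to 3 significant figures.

Three-point gradient (reference MW-1): Δ to MW-2 = (75, -10, +0.01), Δ to MW-3 = (30, -140, -0.67).
∂h/∂x = +0.0007941, ∂h/∂y = +0.004956 (det = -10200).
|∇h| = √(0.0007941² + 0.004956²) = 0.005019

0.00502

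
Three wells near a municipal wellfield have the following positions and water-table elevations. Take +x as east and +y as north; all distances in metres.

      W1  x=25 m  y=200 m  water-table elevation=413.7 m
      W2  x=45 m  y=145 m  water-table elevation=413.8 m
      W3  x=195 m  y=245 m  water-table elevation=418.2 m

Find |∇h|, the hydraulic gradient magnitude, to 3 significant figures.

Taking W1 as reference: W2−W1 = (20, -55, +0.1); W3−W1 = (170, 45, +4.5).
Determinant of the coordinate differences = 20·45 − 170·(-55) = 10250.
∂h/∂x = [(+0.1)·45 − (+4.5)·(-55)] / 10250 = +0.02459
∂h/∂y = [20·(+4.5) − 170·(+0.1)] / 10250 = +0.007122
|∇h| = √(0.02459² + 0.007122²) = 0.0256

0.0256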